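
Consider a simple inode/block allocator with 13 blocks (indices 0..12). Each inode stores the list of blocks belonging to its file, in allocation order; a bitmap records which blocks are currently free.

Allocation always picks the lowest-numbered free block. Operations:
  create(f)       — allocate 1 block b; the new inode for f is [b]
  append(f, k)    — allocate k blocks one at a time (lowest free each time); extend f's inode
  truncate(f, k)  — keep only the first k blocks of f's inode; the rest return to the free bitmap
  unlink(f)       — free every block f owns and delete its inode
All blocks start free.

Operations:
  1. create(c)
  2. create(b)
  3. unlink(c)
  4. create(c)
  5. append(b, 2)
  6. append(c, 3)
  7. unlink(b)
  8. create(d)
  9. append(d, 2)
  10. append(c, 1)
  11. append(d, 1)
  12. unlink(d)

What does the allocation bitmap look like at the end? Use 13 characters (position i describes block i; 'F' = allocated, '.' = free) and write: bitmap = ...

bitmap = F...FFFF.....

[1] create(c) — c=0 (map F............)
[2] create(b) — b=1 c=0 (map FF...........)
[3] unlink(c) — b=1 (map .F...........)
[4] create(c) — b=1 c=0 (map FF...........)
[5] append(b, 2) — b=1,2,3 c=0 (map FFFF.........)
[6] append(c, 3) — b=1,2,3 c=0,4,5,6 (map FFFFFFF......)
[7] unlink(b) — c=0,4,5,6 (map F...FFF......)
[8] create(d) — c=0,4,5,6 d=1 (map FF..FFF......)
[9] append(d, 2) — c=0,4,5,6 d=1,2,3 (map FFFFFFF......)
[10] append(c, 1) — c=0,4,5,6,7 d=1,2,3 (map FFFFFFFF.....)
[11] append(d, 1) — c=0,4,5,6,7 d=1,2,3,8 (map FFFFFFFFF....)
[12] unlink(d) — c=0,4,5,6,7 (map F...FFFF.....)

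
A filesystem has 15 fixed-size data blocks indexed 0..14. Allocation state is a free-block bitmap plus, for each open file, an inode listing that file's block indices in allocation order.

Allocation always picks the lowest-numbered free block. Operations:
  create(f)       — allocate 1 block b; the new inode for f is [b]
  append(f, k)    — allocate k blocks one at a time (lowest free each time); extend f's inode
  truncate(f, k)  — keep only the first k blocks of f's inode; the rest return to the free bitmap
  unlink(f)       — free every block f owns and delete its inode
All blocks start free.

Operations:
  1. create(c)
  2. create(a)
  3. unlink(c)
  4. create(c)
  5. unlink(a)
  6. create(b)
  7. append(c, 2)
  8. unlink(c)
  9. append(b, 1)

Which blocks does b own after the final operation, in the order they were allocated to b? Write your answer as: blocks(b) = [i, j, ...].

  1. create(c)  ⇒  F..............  {c→[0]}
  2. create(a)  ⇒  FF.............  {a→[1]; c→[0]}
  3. unlink(c)  ⇒  .F.............  {a→[1]}
  4. create(c)  ⇒  FF.............  {a→[1]; c→[0]}
  5. unlink(a)  ⇒  F..............  {c→[0]}
  6. create(b)  ⇒  FF.............  {b→[1]; c→[0]}
  7. append(c, 2)  ⇒  FFFF...........  {b→[1]; c→[0, 2, 3]}
  8. unlink(c)  ⇒  .F.............  {b→[1]}
  9. append(b, 1)  ⇒  FF.............  {b→[1, 0]}

blocks(b) = [1, 0]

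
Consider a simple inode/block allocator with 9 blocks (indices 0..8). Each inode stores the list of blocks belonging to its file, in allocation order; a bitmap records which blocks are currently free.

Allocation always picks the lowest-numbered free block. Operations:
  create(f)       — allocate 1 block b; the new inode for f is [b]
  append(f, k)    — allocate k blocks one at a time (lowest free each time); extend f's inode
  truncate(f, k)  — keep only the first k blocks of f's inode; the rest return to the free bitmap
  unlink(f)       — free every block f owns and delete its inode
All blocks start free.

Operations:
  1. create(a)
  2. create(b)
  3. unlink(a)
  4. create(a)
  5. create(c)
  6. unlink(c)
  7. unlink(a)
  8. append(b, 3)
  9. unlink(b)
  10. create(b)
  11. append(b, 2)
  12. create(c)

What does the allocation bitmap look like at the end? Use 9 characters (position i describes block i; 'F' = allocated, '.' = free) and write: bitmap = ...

[1] create(a) — a=0 (map F........)
[2] create(b) — a=0 b=1 (map FF.......)
[3] unlink(a) — b=1 (map .F.......)
[4] create(a) — a=0 b=1 (map FF.......)
[5] create(c) — a=0 b=1 c=2 (map FFF......)
[6] unlink(c) — a=0 b=1 (map FF.......)
[7] unlink(a) — b=1 (map .F.......)
[8] append(b, 3) — b=1,0,2,3 (map FFFF.....)
[9] unlink(b) —  (map .........)
[10] create(b) — b=0 (map F........)
[11] append(b, 2) — b=0,1,2 (map FFF......)
[12] create(c) — b=0,1,2 c=3 (map FFFF.....)

bitmap = FFFF.....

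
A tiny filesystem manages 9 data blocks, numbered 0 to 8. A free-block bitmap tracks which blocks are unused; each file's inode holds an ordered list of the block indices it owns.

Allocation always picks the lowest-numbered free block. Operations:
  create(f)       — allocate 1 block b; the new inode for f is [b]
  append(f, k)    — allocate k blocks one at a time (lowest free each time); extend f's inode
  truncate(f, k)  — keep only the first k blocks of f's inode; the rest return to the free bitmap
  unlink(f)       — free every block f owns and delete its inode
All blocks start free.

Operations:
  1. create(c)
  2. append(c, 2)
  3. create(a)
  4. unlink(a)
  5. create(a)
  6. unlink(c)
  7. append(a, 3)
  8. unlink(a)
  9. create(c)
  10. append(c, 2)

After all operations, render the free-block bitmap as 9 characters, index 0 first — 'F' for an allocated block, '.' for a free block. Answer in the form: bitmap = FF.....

[1] create(c) — c=0 (map F........)
[2] append(c, 2) — c=0,1,2 (map FFF......)
[3] create(a) — a=3 c=0,1,2 (map FFFF.....)
[4] unlink(a) — c=0,1,2 (map FFF......)
[5] create(a) — a=3 c=0,1,2 (map FFFF.....)
[6] unlink(c) — a=3 (map ...F.....)
[7] append(a, 3) — a=3,0,1,2 (map FFFF.....)
[8] unlink(a) —  (map .........)
[9] create(c) — c=0 (map F........)
[10] append(c, 2) — c=0,1,2 (map FFF......)

bitmap = FFF......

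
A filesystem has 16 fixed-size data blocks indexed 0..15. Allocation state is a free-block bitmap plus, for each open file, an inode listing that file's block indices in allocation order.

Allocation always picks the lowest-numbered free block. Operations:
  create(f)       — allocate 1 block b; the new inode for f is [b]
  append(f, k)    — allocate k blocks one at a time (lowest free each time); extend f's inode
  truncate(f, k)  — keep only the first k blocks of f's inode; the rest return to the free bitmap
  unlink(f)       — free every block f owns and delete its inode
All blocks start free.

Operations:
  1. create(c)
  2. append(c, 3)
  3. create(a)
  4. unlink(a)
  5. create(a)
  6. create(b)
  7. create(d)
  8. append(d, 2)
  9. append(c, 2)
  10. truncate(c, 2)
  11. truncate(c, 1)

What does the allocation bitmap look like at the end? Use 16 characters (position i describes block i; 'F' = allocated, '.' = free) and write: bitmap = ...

  1. create(c)  ⇒  F...............  {c→[0]}
  2. append(c, 3)  ⇒  FFFF............  {c→[0, 1, 2, 3]}
  3. create(a)  ⇒  FFFFF...........  {a→[4]; c→[0, 1, 2, 3]}
  4. unlink(a)  ⇒  FFFF............  {c→[0, 1, 2, 3]}
  5. create(a)  ⇒  FFFFF...........  {a→[4]; c→[0, 1, 2, 3]}
  6. create(b)  ⇒  FFFFFF..........  {a→[4]; b→[5]; c→[0, 1, 2, 3]}
  7. create(d)  ⇒  FFFFFFF.........  {a→[4]; b→[5]; c→[0, 1, 2, 3]; d→[6]}
  8. append(d, 2)  ⇒  FFFFFFFFF.......  {a→[4]; b→[5]; c→[0, 1, 2, 3]; d→[6, 7, 8]}
  9. append(c, 2)  ⇒  FFFFFFFFFFF.....  {a→[4]; b→[5]; c→[0, 1, 2, 3, 9, 10]; d→[6, 7, 8]}
  10. truncate(c, 2)  ⇒  FF..FFFFF.......  {a→[4]; b→[5]; c→[0, 1]; d→[6, 7, 8]}
  11. truncate(c, 1)  ⇒  F...FFFFF.......  {a→[4]; b→[5]; c→[0]; d→[6, 7, 8]}

bitmap = F...FFFFF.......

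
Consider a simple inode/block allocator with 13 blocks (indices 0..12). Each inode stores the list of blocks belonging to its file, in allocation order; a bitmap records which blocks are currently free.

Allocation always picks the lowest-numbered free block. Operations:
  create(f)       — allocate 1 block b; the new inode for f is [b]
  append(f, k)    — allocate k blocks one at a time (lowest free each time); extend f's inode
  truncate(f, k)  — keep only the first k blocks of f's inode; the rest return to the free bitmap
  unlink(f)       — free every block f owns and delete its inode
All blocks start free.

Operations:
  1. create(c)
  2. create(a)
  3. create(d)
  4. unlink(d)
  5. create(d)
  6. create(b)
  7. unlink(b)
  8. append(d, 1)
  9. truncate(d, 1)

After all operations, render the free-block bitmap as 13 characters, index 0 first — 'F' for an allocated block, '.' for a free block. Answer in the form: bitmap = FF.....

[1] create(c) — c=0 (map F............)
[2] create(a) — a=1 c=0 (map FF...........)
[3] create(d) — a=1 c=0 d=2 (map FFF..........)
[4] unlink(d) — a=1 c=0 (map FF...........)
[5] create(d) — a=1 c=0 d=2 (map FFF..........)
[6] create(b) — a=1 b=3 c=0 d=2 (map FFFF.........)
[7] unlink(b) — a=1 c=0 d=2 (map FFF..........)
[8] append(d, 1) — a=1 c=0 d=2,3 (map FFFF.........)
[9] truncate(d, 1) — a=1 c=0 d=2 (map FFF..........)

bitmap = FFF..........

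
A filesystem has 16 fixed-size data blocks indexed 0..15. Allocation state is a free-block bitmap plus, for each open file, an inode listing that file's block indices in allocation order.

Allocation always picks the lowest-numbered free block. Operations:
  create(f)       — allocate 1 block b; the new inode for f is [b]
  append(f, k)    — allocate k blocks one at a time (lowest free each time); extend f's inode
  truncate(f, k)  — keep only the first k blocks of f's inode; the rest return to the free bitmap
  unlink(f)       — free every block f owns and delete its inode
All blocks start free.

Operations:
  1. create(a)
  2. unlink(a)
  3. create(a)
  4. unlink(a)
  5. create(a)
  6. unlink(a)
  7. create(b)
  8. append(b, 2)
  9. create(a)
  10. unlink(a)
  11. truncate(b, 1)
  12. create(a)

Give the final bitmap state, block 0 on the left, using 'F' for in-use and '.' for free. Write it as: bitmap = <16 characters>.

create(a): bitmap=F............... | a=[0]
unlink(a): bitmap=................ | 
create(a): bitmap=F............... | a=[0]
unlink(a): bitmap=................ | 
create(a): bitmap=F............... | a=[0]
unlink(a): bitmap=................ | 
create(b): bitmap=F............... | b=[0]
append(b, 2): bitmap=FFF............. | b=[0, 1, 2]
create(a): bitmap=FFFF............ | a=[3] b=[0, 1, 2]
unlink(a): bitmap=FFF............. | b=[0, 1, 2]
truncate(b, 1): bitmap=F............... | b=[0]
create(a): bitmap=FF.............. | a=[1] b=[0]

bitmap = FF..............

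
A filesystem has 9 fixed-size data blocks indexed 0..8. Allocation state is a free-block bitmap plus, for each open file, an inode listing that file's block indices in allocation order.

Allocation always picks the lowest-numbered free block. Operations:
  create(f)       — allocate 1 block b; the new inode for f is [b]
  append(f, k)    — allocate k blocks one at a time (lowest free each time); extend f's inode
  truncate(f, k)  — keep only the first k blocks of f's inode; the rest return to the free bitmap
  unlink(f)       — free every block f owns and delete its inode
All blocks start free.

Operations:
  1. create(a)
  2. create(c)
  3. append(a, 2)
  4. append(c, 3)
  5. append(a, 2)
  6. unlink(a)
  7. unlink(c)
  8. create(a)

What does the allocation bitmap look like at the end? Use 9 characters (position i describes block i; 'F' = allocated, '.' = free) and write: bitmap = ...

  1. create(a)  ⇒  F........  {a→[0]}
  2. create(c)  ⇒  FF.......  {a→[0]; c→[1]}
  3. append(a, 2)  ⇒  FFFF.....  {a→[0, 2, 3]; c→[1]}
  4. append(c, 3)  ⇒  FFFFFFF..  {a→[0, 2, 3]; c→[1, 4, 5, 6]}
  5. append(a, 2)  ⇒  FFFFFFFFF  {a→[0, 2, 3, 7, 8]; c→[1, 4, 5, 6]}
  6. unlink(a)  ⇒  .F..FFF..  {c→[1, 4, 5, 6]}
  7. unlink(c)  ⇒  .........  {}
  8. create(a)  ⇒  F........  {a→[0]}

bitmap = F........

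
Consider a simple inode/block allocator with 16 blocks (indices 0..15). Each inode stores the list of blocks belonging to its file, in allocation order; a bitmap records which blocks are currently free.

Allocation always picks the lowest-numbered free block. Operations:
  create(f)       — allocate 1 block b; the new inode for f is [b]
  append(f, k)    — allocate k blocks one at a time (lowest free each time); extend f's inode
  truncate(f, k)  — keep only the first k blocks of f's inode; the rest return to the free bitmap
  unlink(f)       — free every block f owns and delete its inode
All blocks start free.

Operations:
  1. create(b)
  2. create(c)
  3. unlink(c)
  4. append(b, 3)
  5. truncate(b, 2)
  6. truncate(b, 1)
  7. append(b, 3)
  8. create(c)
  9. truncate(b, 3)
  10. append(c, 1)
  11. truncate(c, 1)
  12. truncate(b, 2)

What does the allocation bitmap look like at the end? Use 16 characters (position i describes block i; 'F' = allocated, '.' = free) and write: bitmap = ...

  1. create(b)  ⇒  F...............  {b→[0]}
  2. create(c)  ⇒  FF..............  {b→[0]; c→[1]}
  3. unlink(c)  ⇒  F...............  {b→[0]}
  4. append(b, 3)  ⇒  FFFF............  {b→[0, 1, 2, 3]}
  5. truncate(b, 2)  ⇒  FF..............  {b→[0, 1]}
  6. truncate(b, 1)  ⇒  F...............  {b→[0]}
  7. append(b, 3)  ⇒  FFFF............  {b→[0, 1, 2, 3]}
  8. create(c)  ⇒  FFFFF...........  {b→[0, 1, 2, 3]; c→[4]}
  9. truncate(b, 3)  ⇒  FFF.F...........  {b→[0, 1, 2]; c→[4]}
  10. append(c, 1)  ⇒  FFFFF...........  {b→[0, 1, 2]; c→[4, 3]}
  11. truncate(c, 1)  ⇒  FFF.F...........  {b→[0, 1, 2]; c→[4]}
  12. truncate(b, 2)  ⇒  FF..F...........  {b→[0, 1]; c→[4]}

bitmap = FF..F...........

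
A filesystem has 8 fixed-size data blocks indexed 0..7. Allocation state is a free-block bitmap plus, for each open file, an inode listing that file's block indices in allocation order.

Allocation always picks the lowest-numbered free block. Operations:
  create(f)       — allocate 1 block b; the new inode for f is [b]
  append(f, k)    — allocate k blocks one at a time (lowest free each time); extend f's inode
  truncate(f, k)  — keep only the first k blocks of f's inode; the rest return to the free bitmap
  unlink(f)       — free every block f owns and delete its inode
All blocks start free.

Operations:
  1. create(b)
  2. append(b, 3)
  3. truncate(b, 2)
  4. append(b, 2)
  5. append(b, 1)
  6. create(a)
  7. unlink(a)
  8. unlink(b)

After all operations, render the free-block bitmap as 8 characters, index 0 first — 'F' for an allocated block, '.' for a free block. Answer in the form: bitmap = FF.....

after create(b) → b:[0]  free=[F.......]
after append(b, 3) → b:[0, 1, 2, 3]  free=[FFFF....]
after truncate(b, 2) → b:[0, 1]  free=[FF......]
after append(b, 2) → b:[0, 1, 2, 3]  free=[FFFF....]
after append(b, 1) → b:[0, 1, 2, 3, 4]  free=[FFFFF...]
after create(a) → a:[5], b:[0, 1, 2, 3, 4]  free=[FFFFFF..]
after unlink(a) → b:[0, 1, 2, 3, 4]  free=[FFFFF...]
after unlink(b) →   free=[........]

bitmap = ........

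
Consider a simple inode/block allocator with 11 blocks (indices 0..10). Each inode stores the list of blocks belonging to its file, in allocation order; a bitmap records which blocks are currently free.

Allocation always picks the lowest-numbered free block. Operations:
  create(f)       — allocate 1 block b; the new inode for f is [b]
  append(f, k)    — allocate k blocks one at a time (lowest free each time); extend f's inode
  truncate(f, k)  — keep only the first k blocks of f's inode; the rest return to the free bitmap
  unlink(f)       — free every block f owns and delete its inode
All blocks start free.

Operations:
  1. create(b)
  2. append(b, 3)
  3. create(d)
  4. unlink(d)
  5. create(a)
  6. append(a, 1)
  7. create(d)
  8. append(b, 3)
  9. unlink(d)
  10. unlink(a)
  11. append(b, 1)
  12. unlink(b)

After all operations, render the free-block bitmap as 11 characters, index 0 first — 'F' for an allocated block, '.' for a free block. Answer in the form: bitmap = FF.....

bitmap = ...........

after create(b) → b:[0]  free=[F..........]
after append(b, 3) → b:[0, 1, 2, 3]  free=[FFFF.......]
after create(d) → b:[0, 1, 2, 3], d:[4]  free=[FFFFF......]
after unlink(d) → b:[0, 1, 2, 3]  free=[FFFF.......]
after create(a) → a:[4], b:[0, 1, 2, 3]  free=[FFFFF......]
after append(a, 1) → a:[4, 5], b:[0, 1, 2, 3]  free=[FFFFFF.....]
after create(d) → a:[4, 5], b:[0, 1, 2, 3], d:[6]  free=[FFFFFFF....]
after append(b, 3) → a:[4, 5], b:[0, 1, 2, 3, 7, 8, 9], d:[6]  free=[FFFFFFFFFF.]
after unlink(d) → a:[4, 5], b:[0, 1, 2, 3, 7, 8, 9]  free=[FFFFFF.FFF.]
after unlink(a) → b:[0, 1, 2, 3, 7, 8, 9]  free=[FFFF...FFF.]
after append(b, 1) → b:[0, 1, 2, 3, 7, 8, 9, 4]  free=[FFFFF..FFF.]
after unlink(b) →   free=[...........]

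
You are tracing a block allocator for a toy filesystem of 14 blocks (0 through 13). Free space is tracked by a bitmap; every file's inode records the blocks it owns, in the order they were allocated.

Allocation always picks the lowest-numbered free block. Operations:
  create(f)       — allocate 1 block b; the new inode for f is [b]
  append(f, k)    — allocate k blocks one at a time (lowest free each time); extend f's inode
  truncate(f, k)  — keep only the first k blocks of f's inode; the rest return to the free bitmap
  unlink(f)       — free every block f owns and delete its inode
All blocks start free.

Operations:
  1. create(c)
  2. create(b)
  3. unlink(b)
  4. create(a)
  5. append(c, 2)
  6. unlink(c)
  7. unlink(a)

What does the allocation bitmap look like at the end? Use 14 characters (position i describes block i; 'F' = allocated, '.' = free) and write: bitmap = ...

bitmap = ..............

after create(c) → c:[0]  free=[F.............]
after create(b) → b:[1], c:[0]  free=[FF............]
after unlink(b) → c:[0]  free=[F.............]
after create(a) → a:[1], c:[0]  free=[FF............]
after append(c, 2) → a:[1], c:[0, 2, 3]  free=[FFFF..........]
after unlink(c) → a:[1]  free=[.F............]
after unlink(a) →   free=[..............]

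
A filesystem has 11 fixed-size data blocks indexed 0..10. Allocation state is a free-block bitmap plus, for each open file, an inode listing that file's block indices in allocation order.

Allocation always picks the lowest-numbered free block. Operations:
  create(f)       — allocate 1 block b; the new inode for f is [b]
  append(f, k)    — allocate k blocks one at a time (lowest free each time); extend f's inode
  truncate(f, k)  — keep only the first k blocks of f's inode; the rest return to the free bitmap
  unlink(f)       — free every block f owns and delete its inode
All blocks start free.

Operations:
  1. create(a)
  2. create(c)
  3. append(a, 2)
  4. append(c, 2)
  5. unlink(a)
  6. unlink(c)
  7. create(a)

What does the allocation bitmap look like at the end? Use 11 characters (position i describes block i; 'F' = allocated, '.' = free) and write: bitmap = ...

bitmap = F..........

[1] create(a) — a=0 (map F..........)
[2] create(c) — a=0 c=1 (map FF.........)
[3] append(a, 2) — a=0,2,3 c=1 (map FFFF.......)
[4] append(c, 2) — a=0,2,3 c=1,4,5 (map FFFFFF.....)
[5] unlink(a) — c=1,4,5 (map .F..FF.....)
[6] unlink(c) —  (map ...........)
[7] create(a) — a=0 (map F..........)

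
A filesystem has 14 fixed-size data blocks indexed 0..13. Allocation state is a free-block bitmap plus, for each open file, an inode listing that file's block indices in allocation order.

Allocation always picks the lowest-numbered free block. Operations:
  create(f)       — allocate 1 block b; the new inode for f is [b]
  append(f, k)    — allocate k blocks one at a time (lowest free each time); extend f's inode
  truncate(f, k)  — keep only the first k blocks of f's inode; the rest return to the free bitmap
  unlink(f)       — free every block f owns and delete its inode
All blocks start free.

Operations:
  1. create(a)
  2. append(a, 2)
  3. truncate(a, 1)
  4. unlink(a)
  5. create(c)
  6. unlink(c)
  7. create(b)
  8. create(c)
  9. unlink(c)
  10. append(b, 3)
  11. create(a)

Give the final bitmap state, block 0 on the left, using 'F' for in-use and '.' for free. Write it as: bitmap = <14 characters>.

create(a): bitmap=F............. | a=[0]
append(a, 2): bitmap=FFF........... | a=[0, 1, 2]
truncate(a, 1): bitmap=F............. | a=[0]
unlink(a): bitmap=.............. | 
create(c): bitmap=F............. | c=[0]
unlink(c): bitmap=.............. | 
create(b): bitmap=F............. | b=[0]
create(c): bitmap=FF............ | b=[0] c=[1]
unlink(c): bitmap=F............. | b=[0]
append(b, 3): bitmap=FFFF.......... | b=[0, 1, 2, 3]
create(a): bitmap=FFFFF......... | a=[4] b=[0, 1, 2, 3]

bitmap = FFFFF.........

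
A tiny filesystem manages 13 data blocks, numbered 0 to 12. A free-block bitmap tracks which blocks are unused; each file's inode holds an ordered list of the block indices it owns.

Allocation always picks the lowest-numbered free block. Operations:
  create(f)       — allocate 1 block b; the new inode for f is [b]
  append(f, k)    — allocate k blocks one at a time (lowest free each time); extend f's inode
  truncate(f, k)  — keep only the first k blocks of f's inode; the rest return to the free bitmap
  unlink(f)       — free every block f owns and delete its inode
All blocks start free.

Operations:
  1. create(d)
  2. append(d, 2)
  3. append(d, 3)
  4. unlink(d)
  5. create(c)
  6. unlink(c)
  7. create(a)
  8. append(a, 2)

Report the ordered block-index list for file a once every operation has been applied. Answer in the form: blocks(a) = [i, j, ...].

after create(d) → d:[0]  free=[F............]
after append(d, 2) → d:[0, 1, 2]  free=[FFF..........]
after append(d, 3) → d:[0, 1, 2, 3, 4, 5]  free=[FFFFFF.......]
after unlink(d) →   free=[.............]
after create(c) → c:[0]  free=[F............]
after unlink(c) →   free=[.............]
after create(a) → a:[0]  free=[F............]
after append(a, 2) → a:[0, 1, 2]  free=[FFF..........]

blocks(a) = [0, 1, 2]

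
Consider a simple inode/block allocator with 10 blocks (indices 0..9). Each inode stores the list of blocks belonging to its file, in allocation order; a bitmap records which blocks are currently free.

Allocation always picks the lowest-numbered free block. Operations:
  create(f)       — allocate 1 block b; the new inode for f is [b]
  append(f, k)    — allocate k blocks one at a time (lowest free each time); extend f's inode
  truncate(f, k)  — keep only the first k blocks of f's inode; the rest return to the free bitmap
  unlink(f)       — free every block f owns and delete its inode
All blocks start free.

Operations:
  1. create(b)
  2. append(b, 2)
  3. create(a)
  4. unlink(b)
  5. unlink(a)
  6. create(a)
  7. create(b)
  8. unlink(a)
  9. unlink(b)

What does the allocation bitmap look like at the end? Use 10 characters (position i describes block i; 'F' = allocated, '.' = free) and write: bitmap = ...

after create(b) → b:[0]  free=[F.........]
after append(b, 2) → b:[0, 1, 2]  free=[FFF.......]
after create(a) → a:[3], b:[0, 1, 2]  free=[FFFF......]
after unlink(b) → a:[3]  free=[...F......]
after unlink(a) →   free=[..........]
after create(a) → a:[0]  free=[F.........]
after create(b) → a:[0], b:[1]  free=[FF........]
after unlink(a) → b:[1]  free=[.F........]
after unlink(b) →   free=[..........]

bitmap = ..........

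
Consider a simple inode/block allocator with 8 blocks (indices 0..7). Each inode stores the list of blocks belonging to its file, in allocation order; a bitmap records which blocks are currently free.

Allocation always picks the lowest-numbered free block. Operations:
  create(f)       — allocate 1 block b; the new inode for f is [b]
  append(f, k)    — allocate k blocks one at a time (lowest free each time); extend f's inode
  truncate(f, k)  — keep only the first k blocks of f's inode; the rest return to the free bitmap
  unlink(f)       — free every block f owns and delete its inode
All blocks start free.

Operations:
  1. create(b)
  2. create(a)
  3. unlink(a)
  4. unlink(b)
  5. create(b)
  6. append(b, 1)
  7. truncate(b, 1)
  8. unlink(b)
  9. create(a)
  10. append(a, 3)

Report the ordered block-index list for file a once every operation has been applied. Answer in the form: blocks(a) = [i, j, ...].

  1. create(b)  ⇒  F.......  {b→[0]}
  2. create(a)  ⇒  FF......  {a→[1]; b→[0]}
  3. unlink(a)  ⇒  F.......  {b→[0]}
  4. unlink(b)  ⇒  ........  {}
  5. create(b)  ⇒  F.......  {b→[0]}
  6. append(b, 1)  ⇒  FF......  {b→[0, 1]}
  7. truncate(b, 1)  ⇒  F.......  {b→[0]}
  8. unlink(b)  ⇒  ........  {}
  9. create(a)  ⇒  F.......  {a→[0]}
  10. append(a, 3)  ⇒  FFFF....  {a→[0, 1, 2, 3]}

blocks(a) = [0, 1, 2, 3]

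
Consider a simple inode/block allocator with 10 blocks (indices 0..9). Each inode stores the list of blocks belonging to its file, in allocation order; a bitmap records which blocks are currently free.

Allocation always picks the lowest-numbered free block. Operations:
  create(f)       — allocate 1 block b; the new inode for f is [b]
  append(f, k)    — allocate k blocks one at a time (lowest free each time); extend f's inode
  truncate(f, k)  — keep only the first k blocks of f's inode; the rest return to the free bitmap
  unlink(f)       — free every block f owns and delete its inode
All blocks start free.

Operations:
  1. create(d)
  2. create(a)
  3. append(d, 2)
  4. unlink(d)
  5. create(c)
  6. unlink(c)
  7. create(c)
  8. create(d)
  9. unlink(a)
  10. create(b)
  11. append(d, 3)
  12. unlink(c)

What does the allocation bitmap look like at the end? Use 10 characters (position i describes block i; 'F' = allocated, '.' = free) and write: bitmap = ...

bitmap = .FFFFF....

after create(d) → d:[0]  free=[F.........]
after create(a) → a:[1], d:[0]  free=[FF........]
after append(d, 2) → a:[1], d:[0, 2, 3]  free=[FFFF......]
after unlink(d) → a:[1]  free=[.F........]
after create(c) → a:[1], c:[0]  free=[FF........]
after unlink(c) → a:[1]  free=[.F........]
after create(c) → a:[1], c:[0]  free=[FF........]
after create(d) → a:[1], c:[0], d:[2]  free=[FFF.......]
after unlink(a) → c:[0], d:[2]  free=[F.F.......]
after create(b) → b:[1], c:[0], d:[2]  free=[FFF.......]
after append(d, 3) → b:[1], c:[0], d:[2, 3, 4, 5]  free=[FFFFFF....]
after unlink(c) → b:[1], d:[2, 3, 4, 5]  free=[.FFFFF....]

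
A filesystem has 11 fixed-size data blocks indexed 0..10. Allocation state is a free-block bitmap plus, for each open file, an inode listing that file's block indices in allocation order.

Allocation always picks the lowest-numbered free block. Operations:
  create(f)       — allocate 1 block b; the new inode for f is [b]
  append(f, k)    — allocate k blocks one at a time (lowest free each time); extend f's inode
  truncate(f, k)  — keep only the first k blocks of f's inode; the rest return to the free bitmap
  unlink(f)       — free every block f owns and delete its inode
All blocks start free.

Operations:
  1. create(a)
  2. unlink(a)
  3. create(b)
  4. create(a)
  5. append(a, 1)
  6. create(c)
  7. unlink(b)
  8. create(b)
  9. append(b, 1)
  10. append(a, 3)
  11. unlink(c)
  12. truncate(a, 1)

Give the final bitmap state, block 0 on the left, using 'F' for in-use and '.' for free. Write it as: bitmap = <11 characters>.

bitmap = FF..F......

  1. create(a)  ⇒  F..........  {a→[0]}
  2. unlink(a)  ⇒  ...........  {}
  3. create(b)  ⇒  F..........  {b→[0]}
  4. create(a)  ⇒  FF.........  {a→[1]; b→[0]}
  5. append(a, 1)  ⇒  FFF........  {a→[1, 2]; b→[0]}
  6. create(c)  ⇒  FFFF.......  {a→[1, 2]; b→[0]; c→[3]}
  7. unlink(b)  ⇒  .FFF.......  {a→[1, 2]; c→[3]}
  8. create(b)  ⇒  FFFF.......  {a→[1, 2]; b→[0]; c→[3]}
  9. append(b, 1)  ⇒  FFFFF......  {a→[1, 2]; b→[0, 4]; c→[3]}
  10. append(a, 3)  ⇒  FFFFFFFF...  {a→[1, 2, 5, 6, 7]; b→[0, 4]; c→[3]}
  11. unlink(c)  ⇒  FFF.FFFF...  {a→[1, 2, 5, 6, 7]; b→[0, 4]}
  12. truncate(a, 1)  ⇒  FF..F......  {a→[1]; b→[0, 4]}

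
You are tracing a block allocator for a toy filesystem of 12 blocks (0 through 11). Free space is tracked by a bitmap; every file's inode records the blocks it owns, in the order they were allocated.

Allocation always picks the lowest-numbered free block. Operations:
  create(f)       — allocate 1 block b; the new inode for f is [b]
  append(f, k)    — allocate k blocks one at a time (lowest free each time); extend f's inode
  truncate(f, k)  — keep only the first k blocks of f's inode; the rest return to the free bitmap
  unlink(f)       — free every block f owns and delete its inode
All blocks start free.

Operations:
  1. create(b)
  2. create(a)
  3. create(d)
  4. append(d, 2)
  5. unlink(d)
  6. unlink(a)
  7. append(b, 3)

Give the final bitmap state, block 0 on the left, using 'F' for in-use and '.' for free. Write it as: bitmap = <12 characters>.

bitmap = FFFF........

  1. create(b)  ⇒  F...........  {b→[0]}
  2. create(a)  ⇒  FF..........  {a→[1]; b→[0]}
  3. create(d)  ⇒  FFF.........  {a→[1]; b→[0]; d→[2]}
  4. append(d, 2)  ⇒  FFFFF.......  {a→[1]; b→[0]; d→[2, 3, 4]}
  5. unlink(d)  ⇒  FF..........  {a→[1]; b→[0]}
  6. unlink(a)  ⇒  F...........  {b→[0]}
  7. append(b, 3)  ⇒  FFFF........  {b→[0, 1, 2, 3]}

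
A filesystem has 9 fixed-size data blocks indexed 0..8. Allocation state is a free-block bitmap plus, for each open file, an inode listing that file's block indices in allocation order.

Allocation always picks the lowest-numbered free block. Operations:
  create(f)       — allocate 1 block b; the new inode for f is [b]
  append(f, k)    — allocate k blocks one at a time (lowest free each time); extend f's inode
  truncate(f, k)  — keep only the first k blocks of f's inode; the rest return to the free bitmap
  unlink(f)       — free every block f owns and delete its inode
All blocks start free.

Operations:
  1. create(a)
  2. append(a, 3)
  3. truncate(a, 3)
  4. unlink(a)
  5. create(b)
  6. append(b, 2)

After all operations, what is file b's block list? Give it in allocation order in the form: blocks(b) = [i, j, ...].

blocks(b) = [0, 1, 2]

after create(a) → a:[0]  free=[F........]
after append(a, 3) → a:[0, 1, 2, 3]  free=[FFFF.....]
after truncate(a, 3) → a:[0, 1, 2]  free=[FFF......]
after unlink(a) →   free=[.........]
after create(b) → b:[0]  free=[F........]
after append(b, 2) → b:[0, 1, 2]  free=[FFF......]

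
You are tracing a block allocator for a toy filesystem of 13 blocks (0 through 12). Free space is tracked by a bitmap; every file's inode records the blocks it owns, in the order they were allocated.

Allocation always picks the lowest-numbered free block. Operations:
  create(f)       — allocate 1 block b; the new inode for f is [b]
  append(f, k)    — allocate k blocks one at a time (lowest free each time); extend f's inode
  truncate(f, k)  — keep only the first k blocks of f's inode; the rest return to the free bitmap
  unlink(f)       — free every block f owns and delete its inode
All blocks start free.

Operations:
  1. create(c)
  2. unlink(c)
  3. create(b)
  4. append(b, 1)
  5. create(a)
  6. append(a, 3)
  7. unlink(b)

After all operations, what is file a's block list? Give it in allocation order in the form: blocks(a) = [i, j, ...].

blocks(a) = [2, 3, 4, 5]

after create(c) → c:[0]  free=[F............]
after unlink(c) →   free=[.............]
after create(b) → b:[0]  free=[F............]
after append(b, 1) → b:[0, 1]  free=[FF...........]
after create(a) → a:[2], b:[0, 1]  free=[FFF..........]
after append(a, 3) → a:[2, 3, 4, 5], b:[0, 1]  free=[FFFFFF.......]
after unlink(b) → a:[2, 3, 4, 5]  free=[..FFFF.......]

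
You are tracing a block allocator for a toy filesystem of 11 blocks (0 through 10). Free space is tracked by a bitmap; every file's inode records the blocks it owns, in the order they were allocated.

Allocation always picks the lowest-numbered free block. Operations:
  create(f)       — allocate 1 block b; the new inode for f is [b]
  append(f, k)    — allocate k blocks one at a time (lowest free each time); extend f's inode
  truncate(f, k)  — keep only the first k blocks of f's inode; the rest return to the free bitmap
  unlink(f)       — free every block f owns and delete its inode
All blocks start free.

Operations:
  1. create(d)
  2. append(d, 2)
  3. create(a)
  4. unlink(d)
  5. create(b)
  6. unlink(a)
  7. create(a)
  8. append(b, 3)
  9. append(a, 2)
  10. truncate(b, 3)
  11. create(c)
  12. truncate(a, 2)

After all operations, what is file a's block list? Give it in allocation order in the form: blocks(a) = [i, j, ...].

blocks(a) = [1, 5]

create(d): bitmap=F.......... | d=[0]
append(d, 2): bitmap=FFF........ | d=[0, 1, 2]
create(a): bitmap=FFFF....... | a=[3] d=[0, 1, 2]
unlink(d): bitmap=...F....... | a=[3]
create(b): bitmap=F..F....... | a=[3] b=[0]
unlink(a): bitmap=F.......... | b=[0]
create(a): bitmap=FF......... | a=[1] b=[0]
append(b, 3): bitmap=FFFFF...... | a=[1] b=[0, 2, 3, 4]
append(a, 2): bitmap=FFFFFFF.... | a=[1, 5, 6] b=[0, 2, 3, 4]
truncate(b, 3): bitmap=FFFF.FF.... | a=[1, 5, 6] b=[0, 2, 3]
create(c): bitmap=FFFFFFF.... | a=[1, 5, 6] b=[0, 2, 3] c=[4]
truncate(a, 2): bitmap=FFFFFF..... | a=[1, 5] b=[0, 2, 3] c=[4]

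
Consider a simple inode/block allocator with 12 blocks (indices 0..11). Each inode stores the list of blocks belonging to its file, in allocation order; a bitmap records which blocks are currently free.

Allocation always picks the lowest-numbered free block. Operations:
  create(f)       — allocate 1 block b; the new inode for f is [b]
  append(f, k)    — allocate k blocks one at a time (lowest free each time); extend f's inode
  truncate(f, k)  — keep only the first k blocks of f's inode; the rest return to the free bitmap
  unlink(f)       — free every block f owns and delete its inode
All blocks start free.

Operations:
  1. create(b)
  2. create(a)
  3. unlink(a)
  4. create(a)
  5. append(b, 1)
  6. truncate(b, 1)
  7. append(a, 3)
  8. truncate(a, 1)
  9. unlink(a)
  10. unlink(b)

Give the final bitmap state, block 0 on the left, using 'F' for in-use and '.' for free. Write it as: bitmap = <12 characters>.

  1. create(b)  ⇒  F...........  {b→[0]}
  2. create(a)  ⇒  FF..........  {a→[1]; b→[0]}
  3. unlink(a)  ⇒  F...........  {b→[0]}
  4. create(a)  ⇒  FF..........  {a→[1]; b→[0]}
  5. append(b, 1)  ⇒  FFF.........  {a→[1]; b→[0, 2]}
  6. truncate(b, 1)  ⇒  FF..........  {a→[1]; b→[0]}
  7. append(a, 3)  ⇒  FFFFF.......  {a→[1, 2, 3, 4]; b→[0]}
  8. truncate(a, 1)  ⇒  FF..........  {a→[1]; b→[0]}
  9. unlink(a)  ⇒  F...........  {b→[0]}
  10. unlink(b)  ⇒  ............  {}

bitmap = ............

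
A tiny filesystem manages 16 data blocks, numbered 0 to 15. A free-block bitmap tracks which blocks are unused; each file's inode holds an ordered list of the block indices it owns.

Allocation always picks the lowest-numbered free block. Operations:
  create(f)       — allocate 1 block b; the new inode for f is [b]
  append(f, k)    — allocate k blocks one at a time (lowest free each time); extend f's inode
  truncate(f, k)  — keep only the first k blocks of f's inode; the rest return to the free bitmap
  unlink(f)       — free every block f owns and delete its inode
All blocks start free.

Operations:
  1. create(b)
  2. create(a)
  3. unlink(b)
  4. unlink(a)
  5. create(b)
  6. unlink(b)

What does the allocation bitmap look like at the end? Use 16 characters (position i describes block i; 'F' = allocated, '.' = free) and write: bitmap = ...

bitmap = ................

after create(b) → b:[0]  free=[F...............]
after create(a) → a:[1], b:[0]  free=[FF..............]
after unlink(b) → a:[1]  free=[.F..............]
after unlink(a) →   free=[................]
after create(b) → b:[0]  free=[F...............]
after unlink(b) →   free=[................]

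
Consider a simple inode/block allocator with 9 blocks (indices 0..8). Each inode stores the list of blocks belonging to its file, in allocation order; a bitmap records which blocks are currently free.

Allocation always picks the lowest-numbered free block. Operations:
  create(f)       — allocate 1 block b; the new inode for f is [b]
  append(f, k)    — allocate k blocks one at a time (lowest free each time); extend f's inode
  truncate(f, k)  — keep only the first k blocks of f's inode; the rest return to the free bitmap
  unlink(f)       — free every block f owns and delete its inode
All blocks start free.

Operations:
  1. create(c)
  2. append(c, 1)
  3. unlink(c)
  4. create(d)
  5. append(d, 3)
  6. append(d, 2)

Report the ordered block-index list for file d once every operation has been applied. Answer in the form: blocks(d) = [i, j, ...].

blocks(d) = [0, 1, 2, 3, 4, 5]

[1] create(c) — c=0 (map F........)
[2] append(c, 1) — c=0,1 (map FF.......)
[3] unlink(c) —  (map .........)
[4] create(d) — d=0 (map F........)
[5] append(d, 3) — d=0,1,2,3 (map FFFF.....)
[6] append(d, 2) — d=0,1,2,3,4,5 (map FFFFFF...)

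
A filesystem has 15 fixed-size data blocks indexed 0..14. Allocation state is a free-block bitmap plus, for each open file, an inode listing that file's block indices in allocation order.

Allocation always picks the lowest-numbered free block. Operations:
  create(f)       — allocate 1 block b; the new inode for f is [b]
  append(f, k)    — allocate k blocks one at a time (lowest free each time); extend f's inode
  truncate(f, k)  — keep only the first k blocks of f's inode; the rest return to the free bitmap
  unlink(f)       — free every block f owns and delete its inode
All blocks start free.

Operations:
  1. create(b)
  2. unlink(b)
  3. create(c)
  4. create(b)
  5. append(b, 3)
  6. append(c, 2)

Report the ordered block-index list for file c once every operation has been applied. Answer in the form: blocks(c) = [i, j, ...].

blocks(c) = [0, 5, 6]

create(b): bitmap=F.............. | b=[0]
unlink(b): bitmap=............... | 
create(c): bitmap=F.............. | c=[0]
create(b): bitmap=FF............. | b=[1] c=[0]
append(b, 3): bitmap=FFFFF.......... | b=[1, 2, 3, 4] c=[0]
append(c, 2): bitmap=FFFFFFF........ | b=[1, 2, 3, 4] c=[0, 5, 6]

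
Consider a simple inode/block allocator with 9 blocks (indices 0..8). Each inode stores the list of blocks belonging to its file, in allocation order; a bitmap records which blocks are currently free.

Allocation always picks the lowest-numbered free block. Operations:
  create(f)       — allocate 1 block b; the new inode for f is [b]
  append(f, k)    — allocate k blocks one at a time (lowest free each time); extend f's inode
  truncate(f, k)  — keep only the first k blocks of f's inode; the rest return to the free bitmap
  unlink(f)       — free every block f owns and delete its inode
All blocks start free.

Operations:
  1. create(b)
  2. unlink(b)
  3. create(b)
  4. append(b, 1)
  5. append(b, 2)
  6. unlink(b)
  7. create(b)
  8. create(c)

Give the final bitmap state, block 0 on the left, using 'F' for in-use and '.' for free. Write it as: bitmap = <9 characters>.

bitmap = FF.......

  1. create(b)  ⇒  F........  {b→[0]}
  2. unlink(b)  ⇒  .........  {}
  3. create(b)  ⇒  F........  {b→[0]}
  4. append(b, 1)  ⇒  FF.......  {b→[0, 1]}
  5. append(b, 2)  ⇒  FFFF.....  {b→[0, 1, 2, 3]}
  6. unlink(b)  ⇒  .........  {}
  7. create(b)  ⇒  F........  {b→[0]}
  8. create(c)  ⇒  FF.......  {b→[0]; c→[1]}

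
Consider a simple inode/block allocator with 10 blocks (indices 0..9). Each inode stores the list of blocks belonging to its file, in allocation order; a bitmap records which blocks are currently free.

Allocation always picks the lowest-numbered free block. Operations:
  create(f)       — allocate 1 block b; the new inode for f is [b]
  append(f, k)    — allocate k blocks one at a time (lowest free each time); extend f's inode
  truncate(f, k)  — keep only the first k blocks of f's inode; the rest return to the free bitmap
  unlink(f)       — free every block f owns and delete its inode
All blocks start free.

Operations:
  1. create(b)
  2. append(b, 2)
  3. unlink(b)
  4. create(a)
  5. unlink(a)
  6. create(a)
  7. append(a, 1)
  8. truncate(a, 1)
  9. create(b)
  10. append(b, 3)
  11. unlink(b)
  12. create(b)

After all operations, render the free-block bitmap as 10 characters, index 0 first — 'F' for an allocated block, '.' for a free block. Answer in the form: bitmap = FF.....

bitmap = FF........

  1. create(b)  ⇒  F.........  {b→[0]}
  2. append(b, 2)  ⇒  FFF.......  {b→[0, 1, 2]}
  3. unlink(b)  ⇒  ..........  {}
  4. create(a)  ⇒  F.........  {a→[0]}
  5. unlink(a)  ⇒  ..........  {}
  6. create(a)  ⇒  F.........  {a→[0]}
  7. append(a, 1)  ⇒  FF........  {a→[0, 1]}
  8. truncate(a, 1)  ⇒  F.........  {a→[0]}
  9. create(b)  ⇒  FF........  {a→[0]; b→[1]}
  10. append(b, 3)  ⇒  FFFFF.....  {a→[0]; b→[1, 2, 3, 4]}
  11. unlink(b)  ⇒  F.........  {a→[0]}
  12. create(b)  ⇒  FF........  {a→[0]; b→[1]}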